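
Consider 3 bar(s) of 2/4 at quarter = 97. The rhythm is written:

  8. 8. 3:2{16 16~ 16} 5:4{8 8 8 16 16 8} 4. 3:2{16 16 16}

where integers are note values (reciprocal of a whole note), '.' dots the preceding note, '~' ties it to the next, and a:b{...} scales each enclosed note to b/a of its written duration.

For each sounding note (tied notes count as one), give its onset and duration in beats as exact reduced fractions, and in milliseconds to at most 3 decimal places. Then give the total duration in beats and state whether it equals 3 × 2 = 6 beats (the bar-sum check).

1) 0.0ms=0b +463.918ms=3/4b
2) 463.918ms=3/4b +463.918ms=3/4b
3) 927.835ms=3/2b +103.093ms=1/6b
4) 1030.928ms=5/3b +206.186ms=1/3b
5) 1237.113ms=2b +247.423ms=2/5b
6) 1484.536ms=12/5b +247.423ms=2/5b
7) 1731.959ms=14/5b +247.423ms=2/5b
8) 1979.381ms=16/5b +123.711ms=1/5b
9) 2103.093ms=17/5b +123.711ms=1/5b
10) 2226.804ms=18/5b +247.423ms=2/5b
11) 2474.227ms=4b +927.835ms=3/2b
12) 3402.062ms=11/2b +103.093ms=1/6b
13) 3505.155ms=17/3b +103.093ms=1/6b
14) 3608.247ms=35/6b +103.093ms=1/6b
Σ=6b of 6 (97bpm 2/4) — PASS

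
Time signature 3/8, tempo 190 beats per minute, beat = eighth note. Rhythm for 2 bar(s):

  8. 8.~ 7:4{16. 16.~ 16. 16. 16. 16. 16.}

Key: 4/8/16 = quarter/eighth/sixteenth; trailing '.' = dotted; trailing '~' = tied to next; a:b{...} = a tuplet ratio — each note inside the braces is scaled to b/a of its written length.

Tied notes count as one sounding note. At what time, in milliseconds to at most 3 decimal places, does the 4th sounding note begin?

1. 0.0ms @ 0 + 473.684ms (3/2)
2. 473.684ms @ 3/2 + 609.023ms (27/14)
3. 1082.707ms @ 24/7 + 270.677ms (6/7)
4. 1353.383ms @ 30/7 + 135.338ms (3/7)
5. 1488.722ms @ 33/7 + 135.338ms (3/7)
6. 1624.06ms @ 36/7 + 135.338ms (3/7)
7. 1759.398ms @ 39/7 + 135.338ms (3/7)

note 4 onset = 30/7b = 1353.383ms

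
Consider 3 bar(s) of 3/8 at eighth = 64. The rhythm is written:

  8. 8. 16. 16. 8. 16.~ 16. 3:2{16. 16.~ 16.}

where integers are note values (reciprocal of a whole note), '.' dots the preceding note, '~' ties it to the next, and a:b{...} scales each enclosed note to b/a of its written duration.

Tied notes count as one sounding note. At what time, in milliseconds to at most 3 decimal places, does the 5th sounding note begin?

note 5 onset = 9/2b = 4218.75ms

1. 0.0ms @ 0 + 1406.25ms (3/2)
2. 1406.25ms @ 3/2 + 1406.25ms (3/2)
3. 2812.5ms @ 3 + 703.125ms (3/4)
4. 3515.625ms @ 15/4 + 703.125ms (3/4)
5. 4218.75ms @ 9/2 + 1406.25ms (3/2)
6. 5625.0ms @ 6 + 1406.25ms (3/2)
7. 7031.25ms @ 15/2 + 468.75ms (1/2)
8. 7500.0ms @ 8 + 937.5ms (1)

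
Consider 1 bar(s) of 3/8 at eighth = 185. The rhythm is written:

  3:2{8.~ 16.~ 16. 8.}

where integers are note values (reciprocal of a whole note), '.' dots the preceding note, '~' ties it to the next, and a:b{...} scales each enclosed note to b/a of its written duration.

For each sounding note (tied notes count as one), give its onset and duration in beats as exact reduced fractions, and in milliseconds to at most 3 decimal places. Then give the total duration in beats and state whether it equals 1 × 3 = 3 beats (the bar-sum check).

1) 0.0ms=0b +648.649ms=2b
2) 648.649ms=2b +324.324ms=1b
Σ=3b of 3 (185bpm 3/8) — PASS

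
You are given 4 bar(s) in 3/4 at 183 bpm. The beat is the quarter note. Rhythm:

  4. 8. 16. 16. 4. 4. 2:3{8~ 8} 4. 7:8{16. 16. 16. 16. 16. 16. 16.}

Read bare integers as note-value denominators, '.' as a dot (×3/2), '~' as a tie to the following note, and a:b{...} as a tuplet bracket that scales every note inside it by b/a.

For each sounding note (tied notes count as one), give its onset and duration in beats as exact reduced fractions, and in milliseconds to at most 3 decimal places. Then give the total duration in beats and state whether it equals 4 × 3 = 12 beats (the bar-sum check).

1) 0.0ms=0b +491.803ms=3/2b
2) 491.803ms=3/2b +245.902ms=3/4b
3) 737.705ms=9/4b +122.951ms=3/8b
4) 860.656ms=21/8b +122.951ms=3/8b
5) 983.607ms=3b +491.803ms=3/2b
6) 1475.41ms=9/2b +491.803ms=3/2b
7) 1967.213ms=6b +491.803ms=3/2b
8) 2459.016ms=15/2b +491.803ms=3/2b
9) 2950.82ms=9b +140.515ms=3/7b
10) 3091.335ms=66/7b +140.515ms=3/7b
11) 3231.85ms=69/7b +140.515ms=3/7b
12) 3372.365ms=72/7b +140.515ms=3/7b
13) 3512.881ms=75/7b +140.515ms=3/7b
14) 3653.396ms=78/7b +140.515ms=3/7b
15) 3793.911ms=81/7b +140.515ms=3/7b
Σ=12b of 12 (183bpm 3/4) — PASS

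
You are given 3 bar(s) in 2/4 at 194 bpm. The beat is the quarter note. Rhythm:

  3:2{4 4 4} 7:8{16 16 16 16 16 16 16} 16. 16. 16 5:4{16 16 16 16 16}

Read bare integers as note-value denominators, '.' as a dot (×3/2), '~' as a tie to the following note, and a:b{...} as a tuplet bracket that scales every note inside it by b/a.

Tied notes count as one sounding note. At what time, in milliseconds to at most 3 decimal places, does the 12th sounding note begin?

1. 0.0ms @ 0 + 206.186ms (2/3)
2. 206.186ms @ 2/3 + 206.186ms (2/3)
3. 412.371ms @ 4/3 + 206.186ms (2/3)
4. 618.557ms @ 2 + 88.365ms (2/7)
5. 706.922ms @ 16/7 + 88.365ms (2/7)
6. 795.287ms @ 18/7 + 88.365ms (2/7)
7. 883.652ms @ 20/7 + 88.365ms (2/7)
8. 972.018ms @ 22/7 + 88.365ms (2/7)
9. 1060.383ms @ 24/7 + 88.365ms (2/7)
10. 1148.748ms @ 26/7 + 88.365ms (2/7)
11. 1237.113ms @ 4 + 115.979ms (3/8)
12. 1353.093ms @ 35/8 + 115.979ms (3/8)
13. 1469.072ms @ 19/4 + 77.32ms (1/4)
14. 1546.392ms @ 5 + 61.856ms (1/5)
15. 1608.247ms @ 26/5 + 61.856ms (1/5)
16. 1670.103ms @ 27/5 + 61.856ms (1/5)
17. 1731.959ms @ 28/5 + 61.856ms (1/5)
18. 1793.814ms @ 29/5 + 61.856ms (1/5)

note 12 onset = 35/8b = 1353.093ms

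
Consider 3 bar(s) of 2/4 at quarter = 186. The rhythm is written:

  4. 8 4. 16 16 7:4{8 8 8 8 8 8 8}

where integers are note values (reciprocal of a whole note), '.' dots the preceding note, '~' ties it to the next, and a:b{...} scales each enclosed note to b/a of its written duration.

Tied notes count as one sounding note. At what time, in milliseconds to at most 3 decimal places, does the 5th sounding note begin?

note 5 onset = 15/4b = 1209.677ms

1. 0.0ms @ 0 + 483.871ms (3/2)
2. 483.871ms @ 3/2 + 161.29ms (1/2)
3. 645.161ms @ 2 + 483.871ms (3/2)
4. 1129.032ms @ 7/2 + 80.645ms (1/4)
5. 1209.677ms @ 15/4 + 80.645ms (1/4)
6. 1290.323ms @ 4 + 92.166ms (2/7)
7. 1382.488ms @ 30/7 + 92.166ms (2/7)
8. 1474.654ms @ 32/7 + 92.166ms (2/7)
9. 1566.82ms @ 34/7 + 92.166ms (2/7)
10. 1658.986ms @ 36/7 + 92.166ms (2/7)
11. 1751.152ms @ 38/7 + 92.166ms (2/7)
12. 1843.318ms @ 40/7 + 92.166ms (2/7)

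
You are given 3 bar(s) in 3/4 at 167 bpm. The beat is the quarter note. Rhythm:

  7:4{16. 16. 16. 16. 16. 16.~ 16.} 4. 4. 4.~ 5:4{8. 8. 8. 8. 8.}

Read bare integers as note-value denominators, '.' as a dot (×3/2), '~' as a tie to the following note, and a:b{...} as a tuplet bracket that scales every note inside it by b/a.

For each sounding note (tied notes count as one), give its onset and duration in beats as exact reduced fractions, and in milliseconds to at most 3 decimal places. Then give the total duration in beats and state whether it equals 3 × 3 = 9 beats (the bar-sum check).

1) 0.0ms=0b +76.989ms=3/14b
2) 76.989ms=3/14b +76.989ms=3/14b
3) 153.978ms=3/7b +76.989ms=3/14b
4) 230.967ms=9/14b +76.989ms=3/14b
5) 307.956ms=6/7b +76.989ms=3/14b
6) 384.944ms=15/14b +153.978ms=3/7b
7) 538.922ms=3/2b +538.922ms=3/2b
8) 1077.844ms=3b +538.922ms=3/2b
9) 1616.766ms=9/2b +754.491ms=21/10b
10) 2371.257ms=33/5b +215.569ms=3/5b
11) 2586.826ms=36/5b +215.569ms=3/5b
12) 2802.395ms=39/5b +215.569ms=3/5b
13) 3017.964ms=42/5b +215.569ms=3/5b
Σ=9b of 9 (167bpm 3/4) — PASS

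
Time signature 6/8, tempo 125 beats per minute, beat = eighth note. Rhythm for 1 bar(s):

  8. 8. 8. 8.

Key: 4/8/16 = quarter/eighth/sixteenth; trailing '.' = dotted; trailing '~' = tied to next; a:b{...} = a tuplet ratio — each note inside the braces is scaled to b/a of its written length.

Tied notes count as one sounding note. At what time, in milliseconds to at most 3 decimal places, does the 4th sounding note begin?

1. 0.0ms @ 0 + 720.0ms (3/2)
2. 720.0ms @ 3/2 + 720.0ms (3/2)
3. 1440.0ms @ 3 + 720.0ms (3/2)
4. 2160.0ms @ 9/2 + 720.0ms (3/2)

note 4 onset = 9/2b = 2160.0ms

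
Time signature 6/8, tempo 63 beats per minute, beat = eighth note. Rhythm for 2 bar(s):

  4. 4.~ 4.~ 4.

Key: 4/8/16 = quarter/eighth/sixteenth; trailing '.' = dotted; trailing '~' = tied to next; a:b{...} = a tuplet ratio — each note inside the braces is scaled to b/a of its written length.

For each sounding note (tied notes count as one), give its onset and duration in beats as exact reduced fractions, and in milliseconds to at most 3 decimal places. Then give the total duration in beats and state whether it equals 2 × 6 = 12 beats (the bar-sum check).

1) 0.0ms=0b +2857.143ms=3b
2) 2857.143ms=3b +8571.429ms=9b
Σ=12b of 12 (63bpm 6/8) — PASS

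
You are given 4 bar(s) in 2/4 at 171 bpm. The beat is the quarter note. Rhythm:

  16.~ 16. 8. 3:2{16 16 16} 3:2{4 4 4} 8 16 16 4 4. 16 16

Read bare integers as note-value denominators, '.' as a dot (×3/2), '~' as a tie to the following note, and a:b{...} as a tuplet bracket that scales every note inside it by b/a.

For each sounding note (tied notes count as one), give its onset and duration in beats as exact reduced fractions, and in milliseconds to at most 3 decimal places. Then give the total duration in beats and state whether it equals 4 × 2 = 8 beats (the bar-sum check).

1) 0.0ms=0b +263.158ms=3/4b
2) 263.158ms=3/4b +263.158ms=3/4b
3) 526.316ms=3/2b +58.48ms=1/6b
4) 584.795ms=5/3b +58.48ms=1/6b
5) 643.275ms=11/6b +58.48ms=1/6b
6) 701.754ms=2b +233.918ms=2/3b
7) 935.673ms=8/3b +233.918ms=2/3b
8) 1169.591ms=10/3b +233.918ms=2/3b
9) 1403.509ms=4b +175.439ms=1/2b
10) 1578.947ms=9/2b +87.719ms=1/4b
11) 1666.667ms=19/4b +87.719ms=1/4b
12) 1754.386ms=5b +350.877ms=1b
13) 2105.263ms=6b +526.316ms=3/2b
14) 2631.579ms=15/2b +87.719ms=1/4b
15) 2719.298ms=31/4b +87.719ms=1/4b
Σ=8b of 8 (171bpm 2/4) — PASS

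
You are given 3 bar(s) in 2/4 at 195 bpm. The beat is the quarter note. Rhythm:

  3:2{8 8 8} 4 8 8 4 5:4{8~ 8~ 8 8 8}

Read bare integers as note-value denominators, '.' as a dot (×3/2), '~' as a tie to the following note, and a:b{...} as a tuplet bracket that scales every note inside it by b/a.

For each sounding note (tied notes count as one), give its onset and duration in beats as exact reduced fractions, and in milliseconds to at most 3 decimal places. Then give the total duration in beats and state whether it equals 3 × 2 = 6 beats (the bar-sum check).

1) 0.0ms=0b +102.564ms=1/3b
2) 102.564ms=1/3b +102.564ms=1/3b
3) 205.128ms=2/3b +102.564ms=1/3b
4) 307.692ms=1b +307.692ms=1b
5) 615.385ms=2b +153.846ms=1/2b
6) 769.231ms=5/2b +153.846ms=1/2b
7) 923.077ms=3b +307.692ms=1b
8) 1230.769ms=4b +369.231ms=6/5b
9) 1600.0ms=26/5b +123.077ms=2/5b
10) 1723.077ms=28/5b +123.077ms=2/5b
Σ=6b of 6 (195bpm 2/4) — PASS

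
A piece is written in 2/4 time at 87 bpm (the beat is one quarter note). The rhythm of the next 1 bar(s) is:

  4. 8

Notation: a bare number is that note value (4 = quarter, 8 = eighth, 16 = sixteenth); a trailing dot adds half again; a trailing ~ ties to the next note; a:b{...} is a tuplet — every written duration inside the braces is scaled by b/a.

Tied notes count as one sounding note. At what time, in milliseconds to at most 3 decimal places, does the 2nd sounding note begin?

note 2 onset = 3/2b = 1034.483ms

1. 0.0ms @ 0 + 1034.483ms (3/2)
2. 1034.483ms @ 3/2 + 344.828ms (1/2)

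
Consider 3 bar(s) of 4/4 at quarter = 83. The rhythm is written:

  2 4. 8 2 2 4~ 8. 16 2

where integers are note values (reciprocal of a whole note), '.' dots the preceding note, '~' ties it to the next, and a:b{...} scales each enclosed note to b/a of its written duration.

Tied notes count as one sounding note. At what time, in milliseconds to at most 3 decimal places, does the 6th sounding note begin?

1. 0.0ms @ 0 + 1445.783ms (2)
2. 1445.783ms @ 2 + 1084.337ms (3/2)
3. 2530.12ms @ 7/2 + 361.446ms (1/2)
4. 2891.566ms @ 4 + 1445.783ms (2)
5. 4337.349ms @ 6 + 1445.783ms (2)
6. 5783.133ms @ 8 + 1265.06ms (7/4)
7. 7048.193ms @ 39/4 + 180.723ms (1/4)
8. 7228.916ms @ 10 + 1445.783ms (2)

note 6 onset = 8b = 5783.133ms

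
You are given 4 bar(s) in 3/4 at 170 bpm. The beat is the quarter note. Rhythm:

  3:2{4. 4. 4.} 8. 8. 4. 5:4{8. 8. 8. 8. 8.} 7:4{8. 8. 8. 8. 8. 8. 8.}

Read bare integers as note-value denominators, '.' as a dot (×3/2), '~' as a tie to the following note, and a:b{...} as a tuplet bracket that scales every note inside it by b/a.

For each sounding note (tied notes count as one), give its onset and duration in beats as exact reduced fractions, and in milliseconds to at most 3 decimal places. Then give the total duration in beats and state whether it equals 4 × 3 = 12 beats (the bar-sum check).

1) 0.0ms=0b +352.941ms=1b
2) 352.941ms=1b +352.941ms=1b
3) 705.882ms=2b +352.941ms=1b
4) 1058.824ms=3b +264.706ms=3/4b
5) 1323.529ms=15/4b +264.706ms=3/4b
6) 1588.235ms=9/2b +529.412ms=3/2b
7) 2117.647ms=6b +211.765ms=3/5b
8) 2329.412ms=33/5b +211.765ms=3/5b
9) 2541.176ms=36/5b +211.765ms=3/5b
10) 2752.941ms=39/5b +211.765ms=3/5b
11) 2964.706ms=42/5b +211.765ms=3/5b
12) 3176.471ms=9b +151.261ms=3/7b
13) 3327.731ms=66/7b +151.261ms=3/7b
14) 3478.992ms=69/7b +151.261ms=3/7b
15) 3630.252ms=72/7b +151.261ms=3/7b
16) 3781.513ms=75/7b +151.261ms=3/7b
17) 3932.773ms=78/7b +151.261ms=3/7b
18) 4084.034ms=81/7b +151.261ms=3/7b
Σ=12b of 12 (170bpm 3/4) — PASS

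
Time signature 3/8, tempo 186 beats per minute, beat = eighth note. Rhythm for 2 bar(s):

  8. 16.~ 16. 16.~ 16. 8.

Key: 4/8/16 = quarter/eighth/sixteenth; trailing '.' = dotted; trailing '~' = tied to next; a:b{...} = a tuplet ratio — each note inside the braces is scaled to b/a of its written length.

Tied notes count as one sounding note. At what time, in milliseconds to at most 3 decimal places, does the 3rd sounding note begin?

note 3 onset = 3b = 967.742ms

1. 0.0ms @ 0 + 483.871ms (3/2)
2. 483.871ms @ 3/2 + 483.871ms (3/2)
3. 967.742ms @ 3 + 483.871ms (3/2)
4. 1451.613ms @ 9/2 + 483.871ms (3/2)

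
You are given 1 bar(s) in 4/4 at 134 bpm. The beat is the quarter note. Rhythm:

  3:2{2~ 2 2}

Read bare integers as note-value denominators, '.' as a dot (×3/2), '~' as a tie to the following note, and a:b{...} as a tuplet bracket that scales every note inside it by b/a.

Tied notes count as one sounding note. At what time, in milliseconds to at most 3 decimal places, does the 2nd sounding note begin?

1. 0.0ms @ 0 + 1194.03ms (8/3)
2. 1194.03ms @ 8/3 + 597.015ms (4/3)

note 2 onset = 8/3b = 1194.03ms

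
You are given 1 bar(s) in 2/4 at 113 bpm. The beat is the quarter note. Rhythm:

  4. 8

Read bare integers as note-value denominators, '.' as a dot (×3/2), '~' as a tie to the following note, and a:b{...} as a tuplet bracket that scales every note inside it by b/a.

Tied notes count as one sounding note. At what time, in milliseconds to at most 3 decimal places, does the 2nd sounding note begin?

note 2 onset = 3/2b = 796.46ms

1. 0.0ms @ 0 + 796.46ms (3/2)
2. 796.46ms @ 3/2 + 265.487ms (1/2)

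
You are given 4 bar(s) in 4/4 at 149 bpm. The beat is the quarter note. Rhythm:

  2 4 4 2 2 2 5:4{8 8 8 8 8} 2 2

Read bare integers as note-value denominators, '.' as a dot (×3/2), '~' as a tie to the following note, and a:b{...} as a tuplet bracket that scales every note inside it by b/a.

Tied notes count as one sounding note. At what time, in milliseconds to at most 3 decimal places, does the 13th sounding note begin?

note 13 onset = 14b = 5637.584ms

1. 0.0ms @ 0 + 805.369ms (2)
2. 805.369ms @ 2 + 402.685ms (1)
3. 1208.054ms @ 3 + 402.685ms (1)
4. 1610.738ms @ 4 + 805.369ms (2)
5. 2416.107ms @ 6 + 805.369ms (2)
6. 3221.477ms @ 8 + 805.369ms (2)
7. 4026.846ms @ 10 + 161.074ms (2/5)
8. 4187.919ms @ 52/5 + 161.074ms (2/5)
9. 4348.993ms @ 54/5 + 161.074ms (2/5)
10. 4510.067ms @ 56/5 + 161.074ms (2/5)
11. 4671.141ms @ 58/5 + 161.074ms (2/5)
12. 4832.215ms @ 12 + 805.369ms (2)
13. 5637.584ms @ 14 + 805.369ms (2)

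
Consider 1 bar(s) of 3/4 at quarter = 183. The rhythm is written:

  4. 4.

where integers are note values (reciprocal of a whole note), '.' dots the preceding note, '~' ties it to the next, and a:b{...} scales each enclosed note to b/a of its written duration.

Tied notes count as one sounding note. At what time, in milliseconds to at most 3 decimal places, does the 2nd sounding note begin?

note 2 onset = 3/2b = 491.803ms

1. 0.0ms @ 0 + 491.803ms (3/2)
2. 491.803ms @ 3/2 + 491.803ms (3/2)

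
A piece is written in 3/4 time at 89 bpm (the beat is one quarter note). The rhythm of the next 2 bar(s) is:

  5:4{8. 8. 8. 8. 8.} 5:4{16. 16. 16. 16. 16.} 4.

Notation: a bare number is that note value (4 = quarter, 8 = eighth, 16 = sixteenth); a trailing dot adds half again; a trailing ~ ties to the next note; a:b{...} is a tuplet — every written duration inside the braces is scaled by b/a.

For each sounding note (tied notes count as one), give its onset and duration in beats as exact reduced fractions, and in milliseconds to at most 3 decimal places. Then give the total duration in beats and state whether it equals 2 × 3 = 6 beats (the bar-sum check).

1) 0.0ms=0b +404.494ms=3/5b
2) 404.494ms=3/5b +404.494ms=3/5b
3) 808.989ms=6/5b +404.494ms=3/5b
4) 1213.483ms=9/5b +404.494ms=3/5b
5) 1617.978ms=12/5b +404.494ms=3/5b
6) 2022.472ms=3b +202.247ms=3/10b
7) 2224.719ms=33/10b +202.247ms=3/10b
8) 2426.966ms=18/5b +202.247ms=3/10b
9) 2629.213ms=39/10b +202.247ms=3/10b
10) 2831.461ms=21/5b +202.247ms=3/10b
11) 3033.708ms=9/2b +1011.236ms=3/2b
Σ=6b of 6 (89bpm 3/4) — PASS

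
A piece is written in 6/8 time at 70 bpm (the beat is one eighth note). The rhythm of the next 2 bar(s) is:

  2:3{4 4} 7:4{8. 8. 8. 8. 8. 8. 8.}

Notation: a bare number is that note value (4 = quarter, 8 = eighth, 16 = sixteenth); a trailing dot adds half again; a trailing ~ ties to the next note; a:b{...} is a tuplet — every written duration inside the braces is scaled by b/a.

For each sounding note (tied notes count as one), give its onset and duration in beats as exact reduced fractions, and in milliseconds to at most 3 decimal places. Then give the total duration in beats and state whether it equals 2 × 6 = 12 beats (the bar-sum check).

1) 0.0ms=0b +2571.429ms=3b
2) 2571.429ms=3b +2571.429ms=3b
3) 5142.857ms=6b +734.694ms=6/7b
4) 5877.551ms=48/7b +734.694ms=6/7b
5) 6612.245ms=54/7b +734.694ms=6/7b
6) 7346.939ms=60/7b +734.694ms=6/7b
7) 8081.633ms=66/7b +734.694ms=6/7b
8) 8816.327ms=72/7b +734.694ms=6/7b
9) 9551.02ms=78/7b +734.694ms=6/7b
Σ=12b of 12 (70bpm 6/8) — PASS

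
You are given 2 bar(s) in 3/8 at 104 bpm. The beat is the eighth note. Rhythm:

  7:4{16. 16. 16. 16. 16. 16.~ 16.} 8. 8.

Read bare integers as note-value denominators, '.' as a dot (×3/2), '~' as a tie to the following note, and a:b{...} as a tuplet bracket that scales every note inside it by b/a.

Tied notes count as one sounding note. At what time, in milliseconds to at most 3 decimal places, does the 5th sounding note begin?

1. 0.0ms @ 0 + 247.253ms (3/7)
2. 247.253ms @ 3/7 + 247.253ms (3/7)
3. 494.505ms @ 6/7 + 247.253ms (3/7)
4. 741.758ms @ 9/7 + 247.253ms (3/7)
5. 989.011ms @ 12/7 + 247.253ms (3/7)
6. 1236.264ms @ 15/7 + 494.505ms (6/7)
7. 1730.769ms @ 3 + 865.385ms (3/2)
8. 2596.154ms @ 9/2 + 865.385ms (3/2)

note 5 onset = 12/7b = 989.011ms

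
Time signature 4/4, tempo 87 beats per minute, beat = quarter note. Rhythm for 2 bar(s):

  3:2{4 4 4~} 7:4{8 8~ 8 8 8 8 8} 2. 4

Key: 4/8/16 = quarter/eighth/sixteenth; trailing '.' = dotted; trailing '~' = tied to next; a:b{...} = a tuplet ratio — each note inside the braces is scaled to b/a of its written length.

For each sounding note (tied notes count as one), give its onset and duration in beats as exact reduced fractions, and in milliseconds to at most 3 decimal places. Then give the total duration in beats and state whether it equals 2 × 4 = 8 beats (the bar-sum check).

1) 0.0ms=0b +459.77ms=2/3b
2) 459.77ms=2/3b +459.77ms=2/3b
3) 919.54ms=4/3b +656.814ms=20/21b
4) 1576.355ms=16/7b +394.089ms=4/7b
5) 1970.443ms=20/7b +197.044ms=2/7b
6) 2167.488ms=22/7b +197.044ms=2/7b
7) 2364.532ms=24/7b +197.044ms=2/7b
8) 2561.576ms=26/7b +197.044ms=2/7b
9) 2758.621ms=4b +2068.966ms=3b
10) 4827.586ms=7b +689.655ms=1b
Σ=8b of 8 (87bpm 4/4) — PASS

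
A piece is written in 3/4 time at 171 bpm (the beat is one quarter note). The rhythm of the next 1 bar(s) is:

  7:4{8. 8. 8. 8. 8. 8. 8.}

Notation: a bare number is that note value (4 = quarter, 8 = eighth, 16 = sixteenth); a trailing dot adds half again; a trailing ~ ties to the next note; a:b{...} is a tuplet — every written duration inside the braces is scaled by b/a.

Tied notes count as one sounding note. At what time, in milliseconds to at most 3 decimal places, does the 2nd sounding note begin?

note 2 onset = 3/7b = 150.376ms

1. 0.0ms @ 0 + 150.376ms (3/7)
2. 150.376ms @ 3/7 + 150.376ms (3/7)
3. 300.752ms @ 6/7 + 150.376ms (3/7)
4. 451.128ms @ 9/7 + 150.376ms (3/7)
5. 601.504ms @ 12/7 + 150.376ms (3/7)
6. 751.88ms @ 15/7 + 150.376ms (3/7)
7. 902.256ms @ 18/7 + 150.376ms (3/7)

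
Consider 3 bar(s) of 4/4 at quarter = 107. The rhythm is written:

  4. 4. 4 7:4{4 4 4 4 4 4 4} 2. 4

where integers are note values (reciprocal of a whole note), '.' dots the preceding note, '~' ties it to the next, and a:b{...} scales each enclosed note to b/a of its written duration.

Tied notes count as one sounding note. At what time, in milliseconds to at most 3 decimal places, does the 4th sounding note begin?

note 4 onset = 4b = 2242.991ms

1. 0.0ms @ 0 + 841.121ms (3/2)
2. 841.121ms @ 3/2 + 841.121ms (3/2)
3. 1682.243ms @ 3 + 560.748ms (1)
4. 2242.991ms @ 4 + 320.427ms (4/7)
5. 2563.418ms @ 32/7 + 320.427ms (4/7)
6. 2883.845ms @ 36/7 + 320.427ms (4/7)
7. 3204.272ms @ 40/7 + 320.427ms (4/7)
8. 3524.7ms @ 44/7 + 320.427ms (4/7)
9. 3845.127ms @ 48/7 + 320.427ms (4/7)
10. 4165.554ms @ 52/7 + 320.427ms (4/7)
11. 4485.981ms @ 8 + 1682.243ms (3)
12. 6168.224ms @ 11 + 560.748ms (1)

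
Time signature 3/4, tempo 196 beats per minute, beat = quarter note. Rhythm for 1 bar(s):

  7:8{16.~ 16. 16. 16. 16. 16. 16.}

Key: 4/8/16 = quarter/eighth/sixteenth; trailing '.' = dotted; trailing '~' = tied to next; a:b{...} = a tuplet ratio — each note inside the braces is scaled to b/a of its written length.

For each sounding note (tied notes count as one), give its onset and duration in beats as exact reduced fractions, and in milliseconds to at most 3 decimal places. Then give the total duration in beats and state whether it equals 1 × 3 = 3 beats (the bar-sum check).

1) 0.0ms=0b +262.391ms=6/7b
2) 262.391ms=6/7b +131.195ms=3/7b
3) 393.586ms=9/7b +131.195ms=3/7b
4) 524.781ms=12/7b +131.195ms=3/7b
5) 655.977ms=15/7b +131.195ms=3/7b
6) 787.172ms=18/7b +131.195ms=3/7b
Σ=3b of 3 (196bpm 3/4) — PASS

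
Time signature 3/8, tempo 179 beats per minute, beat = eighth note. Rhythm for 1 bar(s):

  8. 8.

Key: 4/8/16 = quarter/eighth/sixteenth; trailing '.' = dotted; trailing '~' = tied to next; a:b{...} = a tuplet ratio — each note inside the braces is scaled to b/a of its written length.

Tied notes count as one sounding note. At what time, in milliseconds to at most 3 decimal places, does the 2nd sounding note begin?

1. 0.0ms @ 0 + 502.793ms (3/2)
2. 502.793ms @ 3/2 + 502.793ms (3/2)

note 2 onset = 3/2b = 502.793ms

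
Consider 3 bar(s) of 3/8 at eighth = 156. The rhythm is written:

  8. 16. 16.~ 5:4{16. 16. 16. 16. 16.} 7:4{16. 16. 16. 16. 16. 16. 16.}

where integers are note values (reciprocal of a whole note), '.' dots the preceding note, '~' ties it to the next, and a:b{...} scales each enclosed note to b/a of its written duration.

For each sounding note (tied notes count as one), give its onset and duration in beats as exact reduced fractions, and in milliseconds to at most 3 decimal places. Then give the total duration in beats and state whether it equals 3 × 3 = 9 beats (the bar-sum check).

1) 0.0ms=0b +576.923ms=3/2b
2) 576.923ms=3/2b +288.462ms=3/4b
3) 865.385ms=9/4b +519.231ms=27/20b
4) 1384.615ms=18/5b +230.769ms=3/5b
5) 1615.385ms=21/5b +230.769ms=3/5b
6) 1846.154ms=24/5b +230.769ms=3/5b
7) 2076.923ms=27/5b +230.769ms=3/5b
8) 2307.692ms=6b +164.835ms=3/7b
9) 2472.527ms=45/7b +164.835ms=3/7b
10) 2637.363ms=48/7b +164.835ms=3/7b
11) 2802.198ms=51/7b +164.835ms=3/7b
12) 2967.033ms=54/7b +164.835ms=3/7b
13) 3131.868ms=57/7b +164.835ms=3/7b
14) 3296.703ms=60/7b +164.835ms=3/7b
Σ=9b of 9 (156bpm 3/8) — PASS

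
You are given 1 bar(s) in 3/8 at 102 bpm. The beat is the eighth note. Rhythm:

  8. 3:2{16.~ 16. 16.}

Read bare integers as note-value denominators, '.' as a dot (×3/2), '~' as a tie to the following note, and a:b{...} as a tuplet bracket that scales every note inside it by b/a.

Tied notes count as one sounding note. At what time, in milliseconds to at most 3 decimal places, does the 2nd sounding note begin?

note 2 onset = 3/2b = 882.353ms

1. 0.0ms @ 0 + 882.353ms (3/2)
2. 882.353ms @ 3/2 + 588.235ms (1)
3. 1470.588ms @ 5/2 + 294.118ms (1/2)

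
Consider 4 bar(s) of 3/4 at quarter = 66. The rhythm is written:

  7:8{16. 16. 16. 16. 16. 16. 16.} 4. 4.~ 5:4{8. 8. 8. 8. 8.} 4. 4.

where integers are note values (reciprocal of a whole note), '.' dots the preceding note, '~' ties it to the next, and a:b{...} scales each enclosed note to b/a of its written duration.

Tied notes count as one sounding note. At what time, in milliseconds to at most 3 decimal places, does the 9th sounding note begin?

1. 0.0ms @ 0 + 389.61ms (3/7)
2. 389.61ms @ 3/7 + 389.61ms (3/7)
3. 779.221ms @ 6/7 + 389.61ms (3/7)
4. 1168.831ms @ 9/7 + 389.61ms (3/7)
5. 1558.442ms @ 12/7 + 389.61ms (3/7)
6. 1948.052ms @ 15/7 + 389.61ms (3/7)
7. 2337.662ms @ 18/7 + 389.61ms (3/7)
8. 2727.273ms @ 3 + 1363.636ms (3/2)
9. 4090.909ms @ 9/2 + 1909.091ms (21/10)
10. 6000.0ms @ 33/5 + 545.455ms (3/5)
11. 6545.455ms @ 36/5 + 545.455ms (3/5)
12. 7090.909ms @ 39/5 + 545.455ms (3/5)
13. 7636.364ms @ 42/5 + 545.455ms (3/5)
14. 8181.818ms @ 9 + 1363.636ms (3/2)
15. 9545.455ms @ 21/2 + 1363.636ms (3/2)

note 9 onset = 9/2b = 4090.909ms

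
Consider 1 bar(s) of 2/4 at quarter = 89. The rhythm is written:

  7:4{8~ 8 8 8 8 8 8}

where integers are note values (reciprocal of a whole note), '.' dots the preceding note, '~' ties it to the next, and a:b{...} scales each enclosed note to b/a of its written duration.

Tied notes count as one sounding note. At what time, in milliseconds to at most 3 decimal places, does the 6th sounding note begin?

note 6 onset = 12/7b = 1155.698ms

1. 0.0ms @ 0 + 385.233ms (4/7)
2. 385.233ms @ 4/7 + 192.616ms (2/7)
3. 577.849ms @ 6/7 + 192.616ms (2/7)
4. 770.465ms @ 8/7 + 192.616ms (2/7)
5. 963.082ms @ 10/7 + 192.616ms (2/7)
6. 1155.698ms @ 12/7 + 192.616ms (2/7)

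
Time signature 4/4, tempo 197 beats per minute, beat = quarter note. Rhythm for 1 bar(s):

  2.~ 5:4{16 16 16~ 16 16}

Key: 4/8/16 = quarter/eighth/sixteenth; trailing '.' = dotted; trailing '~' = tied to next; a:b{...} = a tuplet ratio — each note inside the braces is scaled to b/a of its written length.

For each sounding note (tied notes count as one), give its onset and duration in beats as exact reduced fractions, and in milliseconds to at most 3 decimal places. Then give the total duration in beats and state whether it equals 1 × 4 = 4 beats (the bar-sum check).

1) 0.0ms=0b +974.619ms=16/5b
2) 974.619ms=16/5b +60.914ms=1/5b
3) 1035.533ms=17/5b +121.827ms=2/5b
4) 1157.36ms=19/5b +60.914ms=1/5b
Σ=4b of 4 (197bpm 4/4) — PASS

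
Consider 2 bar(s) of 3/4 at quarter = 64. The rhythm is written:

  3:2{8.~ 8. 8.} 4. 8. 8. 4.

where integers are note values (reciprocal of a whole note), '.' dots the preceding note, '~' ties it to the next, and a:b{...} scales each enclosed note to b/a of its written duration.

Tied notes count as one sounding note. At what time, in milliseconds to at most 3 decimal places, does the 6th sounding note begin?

1. 0.0ms @ 0 + 937.5ms (1)
2. 937.5ms @ 1 + 468.75ms (1/2)
3. 1406.25ms @ 3/2 + 1406.25ms (3/2)
4. 2812.5ms @ 3 + 703.125ms (3/4)
5. 3515.625ms @ 15/4 + 703.125ms (3/4)
6. 4218.75ms @ 9/2 + 1406.25ms (3/2)

note 6 onset = 9/2b = 4218.75ms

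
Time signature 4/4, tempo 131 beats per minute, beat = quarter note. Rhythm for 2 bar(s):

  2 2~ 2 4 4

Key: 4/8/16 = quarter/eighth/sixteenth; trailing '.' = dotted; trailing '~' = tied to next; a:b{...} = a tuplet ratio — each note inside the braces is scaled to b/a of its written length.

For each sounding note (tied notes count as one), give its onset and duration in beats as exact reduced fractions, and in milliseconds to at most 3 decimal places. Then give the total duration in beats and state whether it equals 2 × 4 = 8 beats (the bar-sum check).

1) 0.0ms=0b +916.031ms=2b
2) 916.031ms=2b +1832.061ms=4b
3) 2748.092ms=6b +458.015ms=1b
4) 3206.107ms=7b +458.015ms=1b
Σ=8b of 8 (131bpm 4/4) — PASS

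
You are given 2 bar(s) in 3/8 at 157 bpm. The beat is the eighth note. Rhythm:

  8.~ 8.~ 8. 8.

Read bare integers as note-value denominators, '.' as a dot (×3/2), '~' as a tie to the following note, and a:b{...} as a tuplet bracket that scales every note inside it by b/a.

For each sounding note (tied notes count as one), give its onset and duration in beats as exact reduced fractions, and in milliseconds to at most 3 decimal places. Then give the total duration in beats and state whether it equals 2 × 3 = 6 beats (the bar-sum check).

1) 0.0ms=0b +1719.745ms=9/2b
2) 1719.745ms=9/2b +573.248ms=3/2b
Σ=6b of 6 (157bpm 3/8) — PASS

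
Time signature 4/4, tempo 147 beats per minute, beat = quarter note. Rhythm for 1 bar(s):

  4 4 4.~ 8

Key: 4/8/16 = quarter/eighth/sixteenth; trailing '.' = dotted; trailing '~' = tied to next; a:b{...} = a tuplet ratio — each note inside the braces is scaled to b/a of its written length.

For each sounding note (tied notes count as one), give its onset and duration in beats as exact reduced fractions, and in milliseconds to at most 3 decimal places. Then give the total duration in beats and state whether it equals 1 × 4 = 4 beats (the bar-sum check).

1) 0.0ms=0b +408.163ms=1b
2) 408.163ms=1b +408.163ms=1b
3) 816.327ms=2b +816.327ms=2b
Σ=4b of 4 (147bpm 4/4) — PASS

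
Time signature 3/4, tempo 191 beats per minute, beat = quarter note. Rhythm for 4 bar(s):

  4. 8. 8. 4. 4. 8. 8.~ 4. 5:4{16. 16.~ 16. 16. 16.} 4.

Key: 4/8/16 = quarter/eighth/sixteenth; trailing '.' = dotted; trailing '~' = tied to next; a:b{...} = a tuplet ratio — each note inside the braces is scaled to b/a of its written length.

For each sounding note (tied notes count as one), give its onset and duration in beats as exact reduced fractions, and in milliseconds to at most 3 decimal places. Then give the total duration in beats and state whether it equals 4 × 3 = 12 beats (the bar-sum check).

1) 0.0ms=0b +471.204ms=3/2b
2) 471.204ms=3/2b +235.602ms=3/4b
3) 706.806ms=9/4b +235.602ms=3/4b
4) 942.408ms=3b +471.204ms=3/2b
5) 1413.613ms=9/2b +471.204ms=3/2b
6) 1884.817ms=6b +235.602ms=3/4b
7) 2120.419ms=27/4b +706.806ms=9/4b
8) 2827.225ms=9b +94.241ms=3/10b
9) 2921.466ms=93/10b +188.482ms=3/5b
10) 3109.948ms=99/10b +94.241ms=3/10b
11) 3204.188ms=51/5b +94.241ms=3/10b
12) 3298.429ms=21/2b +471.204ms=3/2b
Σ=12b of 12 (191bpm 3/4) — PASS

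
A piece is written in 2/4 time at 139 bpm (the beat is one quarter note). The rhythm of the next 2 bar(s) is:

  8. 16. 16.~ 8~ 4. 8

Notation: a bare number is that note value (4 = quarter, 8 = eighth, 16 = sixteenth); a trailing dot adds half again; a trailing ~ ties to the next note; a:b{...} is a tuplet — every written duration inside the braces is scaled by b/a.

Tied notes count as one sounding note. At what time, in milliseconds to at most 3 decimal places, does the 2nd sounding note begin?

1. 0.0ms @ 0 + 323.741ms (3/4)
2. 323.741ms @ 3/4 + 161.871ms (3/8)
3. 485.612ms @ 9/8 + 1025.18ms (19/8)
4. 1510.791ms @ 7/2 + 215.827ms (1/2)

note 2 onset = 3/4b = 323.741ms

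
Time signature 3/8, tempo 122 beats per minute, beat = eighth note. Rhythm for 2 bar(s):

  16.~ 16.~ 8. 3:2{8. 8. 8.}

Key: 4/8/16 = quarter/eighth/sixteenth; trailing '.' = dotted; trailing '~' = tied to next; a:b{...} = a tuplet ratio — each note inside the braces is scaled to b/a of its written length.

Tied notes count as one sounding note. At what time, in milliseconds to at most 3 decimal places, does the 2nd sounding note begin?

1. 0.0ms @ 0 + 1475.41ms (3)
2. 1475.41ms @ 3 + 491.803ms (1)
3. 1967.213ms @ 4 + 491.803ms (1)
4. 2459.016ms @ 5 + 491.803ms (1)

note 2 onset = 3b = 1475.41ms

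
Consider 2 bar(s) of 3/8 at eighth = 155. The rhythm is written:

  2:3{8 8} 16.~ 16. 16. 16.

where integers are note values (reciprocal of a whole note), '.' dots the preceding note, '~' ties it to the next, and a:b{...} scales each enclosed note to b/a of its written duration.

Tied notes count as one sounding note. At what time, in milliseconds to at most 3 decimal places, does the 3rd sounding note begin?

note 3 onset = 3b = 1161.29ms

1. 0.0ms @ 0 + 580.645ms (3/2)
2. 580.645ms @ 3/2 + 580.645ms (3/2)
3. 1161.29ms @ 3 + 580.645ms (3/2)
4. 1741.935ms @ 9/2 + 290.323ms (3/4)
5. 2032.258ms @ 21/4 + 290.323ms (3/4)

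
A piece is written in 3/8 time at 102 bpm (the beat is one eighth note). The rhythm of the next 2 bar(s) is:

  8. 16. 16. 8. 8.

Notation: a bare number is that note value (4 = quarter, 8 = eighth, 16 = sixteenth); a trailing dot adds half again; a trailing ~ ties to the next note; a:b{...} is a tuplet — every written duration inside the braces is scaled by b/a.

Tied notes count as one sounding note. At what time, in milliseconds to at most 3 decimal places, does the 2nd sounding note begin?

note 2 onset = 3/2b = 882.353ms

1. 0.0ms @ 0 + 882.353ms (3/2)
2. 882.353ms @ 3/2 + 441.176ms (3/4)
3. 1323.529ms @ 9/4 + 441.176ms (3/4)
4. 1764.706ms @ 3 + 882.353ms (3/2)
5. 2647.059ms @ 9/2 + 882.353ms (3/2)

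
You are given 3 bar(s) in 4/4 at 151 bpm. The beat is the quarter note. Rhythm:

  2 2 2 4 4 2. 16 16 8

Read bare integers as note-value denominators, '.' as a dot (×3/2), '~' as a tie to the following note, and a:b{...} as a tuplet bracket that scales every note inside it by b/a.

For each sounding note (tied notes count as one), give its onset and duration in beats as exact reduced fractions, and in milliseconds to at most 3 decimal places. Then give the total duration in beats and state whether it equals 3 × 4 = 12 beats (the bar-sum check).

1) 0.0ms=0b +794.702ms=2b
2) 794.702ms=2b +794.702ms=2b
3) 1589.404ms=4b +794.702ms=2b
4) 2384.106ms=6b +397.351ms=1b
5) 2781.457ms=7b +397.351ms=1b
6) 3178.808ms=8b +1192.053ms=3b
7) 4370.861ms=11b +99.338ms=1/4b
8) 4470.199ms=45/4b +99.338ms=1/4b
9) 4569.536ms=23/2b +198.675ms=1/2b
Σ=12b of 12 (151bpm 4/4) — PASS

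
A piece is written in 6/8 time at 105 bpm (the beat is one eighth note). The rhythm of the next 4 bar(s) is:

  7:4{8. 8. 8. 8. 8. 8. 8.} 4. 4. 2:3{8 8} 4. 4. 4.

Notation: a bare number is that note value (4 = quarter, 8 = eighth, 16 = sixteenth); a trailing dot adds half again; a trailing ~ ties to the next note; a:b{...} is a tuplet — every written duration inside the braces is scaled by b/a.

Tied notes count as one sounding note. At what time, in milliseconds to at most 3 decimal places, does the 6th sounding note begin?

1. 0.0ms @ 0 + 489.796ms (6/7)
2. 489.796ms @ 6/7 + 489.796ms (6/7)
3. 979.592ms @ 12/7 + 489.796ms (6/7)
4. 1469.388ms @ 18/7 + 489.796ms (6/7)
5. 1959.184ms @ 24/7 + 489.796ms (6/7)
6. 2448.98ms @ 30/7 + 489.796ms (6/7)
7. 2938.776ms @ 36/7 + 489.796ms (6/7)
8. 3428.571ms @ 6 + 1714.286ms (3)
9. 5142.857ms @ 9 + 1714.286ms (3)
10. 6857.143ms @ 12 + 857.143ms (3/2)
11. 7714.286ms @ 27/2 + 857.143ms (3/2)
12. 8571.429ms @ 15 + 1714.286ms (3)
13. 10285.714ms @ 18 + 1714.286ms (3)
14. 12000.0ms @ 21 + 1714.286ms (3)

note 6 onset = 30/7b = 2448.98ms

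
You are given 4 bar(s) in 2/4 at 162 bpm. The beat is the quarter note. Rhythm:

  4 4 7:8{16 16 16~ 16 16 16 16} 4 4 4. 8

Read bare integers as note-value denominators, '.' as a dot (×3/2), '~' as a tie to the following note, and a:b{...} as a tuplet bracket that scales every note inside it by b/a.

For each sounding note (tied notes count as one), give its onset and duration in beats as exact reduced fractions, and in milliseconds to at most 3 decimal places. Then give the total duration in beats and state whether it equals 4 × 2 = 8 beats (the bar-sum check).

1) 0.0ms=0b +370.37ms=1b
2) 370.37ms=1b +370.37ms=1b
3) 740.741ms=2b +105.82ms=2/7b
4) 846.561ms=16/7b +105.82ms=2/7b
5) 952.381ms=18/7b +211.64ms=4/7b
6) 1164.021ms=22/7b +105.82ms=2/7b
7) 1269.841ms=24/7b +105.82ms=2/7b
8) 1375.661ms=26/7b +105.82ms=2/7b
9) 1481.481ms=4b +370.37ms=1b
10) 1851.852ms=5b +370.37ms=1b
11) 2222.222ms=6b +555.556ms=3/2b
12) 2777.778ms=15/2b +185.185ms=1/2b
Σ=8b of 8 (162bpm 2/4) — PASS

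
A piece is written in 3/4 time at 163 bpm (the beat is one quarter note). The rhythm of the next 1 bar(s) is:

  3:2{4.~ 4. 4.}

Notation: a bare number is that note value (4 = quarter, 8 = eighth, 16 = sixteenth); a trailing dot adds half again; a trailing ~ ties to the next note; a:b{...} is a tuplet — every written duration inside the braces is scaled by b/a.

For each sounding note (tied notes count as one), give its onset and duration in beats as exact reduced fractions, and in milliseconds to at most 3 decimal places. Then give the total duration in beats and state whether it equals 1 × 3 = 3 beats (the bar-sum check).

1) 0.0ms=0b +736.196ms=2b
2) 736.196ms=2b +368.098ms=1b
Σ=3b of 3 (163bpm 3/4) — PASS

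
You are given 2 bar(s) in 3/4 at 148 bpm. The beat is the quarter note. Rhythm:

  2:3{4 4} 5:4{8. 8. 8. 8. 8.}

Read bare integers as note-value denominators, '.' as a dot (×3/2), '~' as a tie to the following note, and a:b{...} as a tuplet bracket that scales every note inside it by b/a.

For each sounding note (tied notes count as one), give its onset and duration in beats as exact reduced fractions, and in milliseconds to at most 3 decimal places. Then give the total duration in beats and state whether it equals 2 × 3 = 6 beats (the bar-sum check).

1) 0.0ms=0b +608.108ms=3/2b
2) 608.108ms=3/2b +608.108ms=3/2b
3) 1216.216ms=3b +243.243ms=3/5b
4) 1459.459ms=18/5b +243.243ms=3/5b
5) 1702.703ms=21/5b +243.243ms=3/5b
6) 1945.946ms=24/5b +243.243ms=3/5b
7) 2189.189ms=27/5b +243.243ms=3/5b
Σ=6b of 6 (148bpm 3/4) — PASS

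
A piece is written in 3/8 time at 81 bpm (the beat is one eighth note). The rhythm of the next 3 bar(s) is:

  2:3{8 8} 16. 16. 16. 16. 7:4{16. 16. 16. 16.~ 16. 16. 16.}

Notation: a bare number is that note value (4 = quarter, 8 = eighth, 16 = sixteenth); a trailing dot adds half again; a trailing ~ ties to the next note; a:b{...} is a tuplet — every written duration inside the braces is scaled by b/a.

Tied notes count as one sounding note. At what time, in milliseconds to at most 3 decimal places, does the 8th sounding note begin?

note 8 onset = 45/7b = 4761.905ms

1. 0.0ms @ 0 + 1111.111ms (3/2)
2. 1111.111ms @ 3/2 + 1111.111ms (3/2)
3. 2222.222ms @ 3 + 555.556ms (3/4)
4. 2777.778ms @ 15/4 + 555.556ms (3/4)
5. 3333.333ms @ 9/2 + 555.556ms (3/4)
6. 3888.889ms @ 21/4 + 555.556ms (3/4)
7. 4444.444ms @ 6 + 317.46ms (3/7)
8. 4761.905ms @ 45/7 + 317.46ms (3/7)
9. 5079.365ms @ 48/7 + 317.46ms (3/7)
10. 5396.825ms @ 51/7 + 634.921ms (6/7)
11. 6031.746ms @ 57/7 + 317.46ms (3/7)
12. 6349.206ms @ 60/7 + 317.46ms (3/7)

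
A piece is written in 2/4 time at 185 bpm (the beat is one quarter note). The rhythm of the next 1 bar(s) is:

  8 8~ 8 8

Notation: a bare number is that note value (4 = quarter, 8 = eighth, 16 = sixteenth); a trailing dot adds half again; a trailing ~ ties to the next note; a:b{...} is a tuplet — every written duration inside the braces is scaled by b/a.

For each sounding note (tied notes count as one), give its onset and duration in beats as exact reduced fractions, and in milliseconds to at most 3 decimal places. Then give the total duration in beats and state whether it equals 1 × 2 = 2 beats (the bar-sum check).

1) 0.0ms=0b +162.162ms=1/2b
2) 162.162ms=1/2b +324.324ms=1b
3) 486.486ms=3/2b +162.162ms=1/2b
Σ=2b of 2 (185bpm 2/4) — PASS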